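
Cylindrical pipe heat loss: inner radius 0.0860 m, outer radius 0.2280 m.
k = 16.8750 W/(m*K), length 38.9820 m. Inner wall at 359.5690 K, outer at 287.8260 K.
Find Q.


dT = 71.7430 K
ln(ro/ri) = 0.9750
Q = 2*pi*16.8750*38.9820*71.7430 / 0.9750 = 304132.9168 W

304132.9168 W


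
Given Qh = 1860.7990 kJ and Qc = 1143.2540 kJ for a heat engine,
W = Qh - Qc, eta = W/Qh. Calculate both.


W = 1860.7990 - 1143.2540 = 717.5450 kJ
eta = 717.5450 / 1860.7990 = 0.3856 = 38.5611%

W = 717.5450 kJ, eta = 38.5611%


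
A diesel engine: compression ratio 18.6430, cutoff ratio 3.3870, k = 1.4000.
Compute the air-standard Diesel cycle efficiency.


r^(k-1) = 3.2226
rc^k = 5.5175
eta = 0.5805 = 58.0521%

58.0521%


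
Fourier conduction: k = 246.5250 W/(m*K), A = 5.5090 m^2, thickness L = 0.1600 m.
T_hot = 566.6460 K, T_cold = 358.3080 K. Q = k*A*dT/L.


dT = 208.3380 K
Q = 246.5250 * 5.5090 * 208.3380 / 0.1600 = 1768407.0919 W

1768407.0919 W


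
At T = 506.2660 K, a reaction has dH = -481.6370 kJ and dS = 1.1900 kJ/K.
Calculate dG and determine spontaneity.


T*dS = 506.2660 * 1.1900 = 602.4565 kJ
dG = -481.6370 - 602.4565 = -1084.0935 kJ (spontaneous)

dG = -1084.0935 kJ, spontaneous


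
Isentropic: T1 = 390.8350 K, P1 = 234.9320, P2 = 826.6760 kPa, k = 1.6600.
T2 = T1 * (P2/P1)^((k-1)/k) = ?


(k-1)/k = 0.3976
(P2/P1)^exp = 1.6491
T2 = 390.8350 * 1.6491 = 644.5166 K

644.5166 K


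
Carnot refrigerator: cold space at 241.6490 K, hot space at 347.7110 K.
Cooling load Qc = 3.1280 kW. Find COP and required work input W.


COP = 241.6490 / 106.0620 = 2.2784
W = 3.1280 / 2.2784 = 1.3729 kW

COP = 2.2784, W = 1.3729 kW


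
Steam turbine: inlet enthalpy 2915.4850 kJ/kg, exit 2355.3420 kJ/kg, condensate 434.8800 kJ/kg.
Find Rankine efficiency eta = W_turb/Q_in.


W = 560.1430 kJ/kg
Q_in = 2480.6050 kJ/kg
eta = 0.2258 = 22.5809%

eta = 22.5809%


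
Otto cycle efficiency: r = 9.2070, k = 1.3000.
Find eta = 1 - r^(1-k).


r^(k-1) = 1.9464
eta = 1 - 1/1.9464 = 0.4862 = 48.6235%

48.6235%


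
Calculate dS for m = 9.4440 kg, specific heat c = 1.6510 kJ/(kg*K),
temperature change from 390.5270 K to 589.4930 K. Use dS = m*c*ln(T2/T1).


T2/T1 = 1.5095
ln(T2/T1) = 0.4118
dS = 9.4440 * 1.6510 * 0.4118 = 6.4203 kJ/K

6.4203 kJ/K


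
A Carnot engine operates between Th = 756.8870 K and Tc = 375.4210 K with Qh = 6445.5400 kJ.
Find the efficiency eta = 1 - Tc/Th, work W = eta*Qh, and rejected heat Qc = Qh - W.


eta = 1 - 375.4210/756.8870 = 0.5040
W = 0.5040 * 6445.5400 = 3248.5092 kJ
Qc = 6445.5400 - 3248.5092 = 3197.0308 kJ

eta = 50.3993%, W = 3248.5092 kJ, Qc = 3197.0308 kJ


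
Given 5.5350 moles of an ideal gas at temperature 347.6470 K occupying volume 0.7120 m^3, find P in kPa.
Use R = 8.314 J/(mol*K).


P = nRT/V = 5.5350 * 8.314 * 347.6470 / 0.7120
= 15998.0162 / 0.7120 = 22469.1238 Pa = 22.4691 kPa

22.4691 kPa


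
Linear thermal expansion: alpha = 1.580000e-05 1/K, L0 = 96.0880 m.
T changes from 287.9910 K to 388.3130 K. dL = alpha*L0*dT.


dT = 100.3220 K
dL = 1.580000e-05 * 96.0880 * 100.3220 = 0.152308 m
L_final = 96.240308 m

dL = 0.152308 m


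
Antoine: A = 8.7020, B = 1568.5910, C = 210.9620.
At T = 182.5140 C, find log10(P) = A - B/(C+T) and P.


C+T = 393.4760
B/(C+T) = 3.9865
log10(P) = 8.7020 - 3.9865 = 4.7155
P = 10^4.7155 = 51940.0938 mmHg

51940.0938 mmHg


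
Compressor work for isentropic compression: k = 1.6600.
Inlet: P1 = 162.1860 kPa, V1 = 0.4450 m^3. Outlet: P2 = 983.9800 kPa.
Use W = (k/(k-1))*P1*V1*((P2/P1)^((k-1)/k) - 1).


(k-1)/k = 0.3976
(P2/P1)^exp = 2.0479
W = 2.5152 * 162.1860 * 0.4450 * (2.0479 - 1) = 190.2152 kJ

190.2152 kJ


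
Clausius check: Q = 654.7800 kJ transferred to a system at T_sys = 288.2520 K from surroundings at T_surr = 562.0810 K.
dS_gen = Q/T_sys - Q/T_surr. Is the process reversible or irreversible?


dS_sys = 654.7800/288.2520 = 2.2716 kJ/K
dS_surr = -654.7800/562.0810 = -1.1649 kJ/K
dS_gen = 2.2716 - 1.1649 = 1.1066 kJ/K (irreversible)

dS_gen = 1.1066 kJ/K, irreversible


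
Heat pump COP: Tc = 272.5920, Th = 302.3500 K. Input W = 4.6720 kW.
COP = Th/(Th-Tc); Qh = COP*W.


COP = 302.3500 / 29.7580 = 10.1603
Qh = 10.1603 * 4.6720 = 47.4689 kW

COP = 10.1603, Qh = 47.4689 kW


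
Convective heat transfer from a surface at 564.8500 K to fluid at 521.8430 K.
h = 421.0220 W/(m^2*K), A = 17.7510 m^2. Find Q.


dT = 43.0070 K
Q = 421.0220 * 17.7510 * 43.0070 = 321415.4604 W

321415.4604 W


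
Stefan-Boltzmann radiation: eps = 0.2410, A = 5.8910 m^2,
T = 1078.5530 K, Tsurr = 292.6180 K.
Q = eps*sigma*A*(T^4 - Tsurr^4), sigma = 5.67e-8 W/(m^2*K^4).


T^4 = 1.3532e+12
Tsurr^4 = 7.3317e+09
Q = 0.2410 * 5.67e-8 * 5.8910 * 1.3459e+12 = 108341.7106 W

108341.7106 W


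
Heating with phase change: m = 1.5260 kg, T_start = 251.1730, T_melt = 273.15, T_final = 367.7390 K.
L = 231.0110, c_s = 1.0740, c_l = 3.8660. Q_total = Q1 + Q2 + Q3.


Q1 (sensible, solid) = 1.5260 * 1.0740 * 21.9770 = 36.0186 kJ
Q2 (latent) = 1.5260 * 231.0110 = 352.5228 kJ
Q3 (sensible, liquid) = 1.5260 * 3.8660 * 94.5890 = 558.0293 kJ
Q_total = 946.5707 kJ

946.5707 kJ


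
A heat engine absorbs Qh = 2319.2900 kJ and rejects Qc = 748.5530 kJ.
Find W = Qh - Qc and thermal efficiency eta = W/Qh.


W = 2319.2900 - 748.5530 = 1570.7370 kJ
eta = 1570.7370 / 2319.2900 = 0.6772 = 67.7249%

W = 1570.7370 kJ, eta = 67.7249%


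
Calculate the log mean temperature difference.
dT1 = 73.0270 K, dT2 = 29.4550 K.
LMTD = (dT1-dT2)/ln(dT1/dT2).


dT1/dT2 = 2.4793
ln(dT1/dT2) = 0.9080
LMTD = 43.5720 / 0.9080 = 47.9886 K

47.9886 K


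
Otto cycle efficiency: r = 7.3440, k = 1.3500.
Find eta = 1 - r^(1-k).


r^(k-1) = 2.0094
eta = 1 - 1/2.0094 = 0.5024 = 50.2351%

50.2351%


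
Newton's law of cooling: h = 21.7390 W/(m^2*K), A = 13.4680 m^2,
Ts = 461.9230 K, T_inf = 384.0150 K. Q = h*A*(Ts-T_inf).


dT = 77.9080 K
Q = 21.7390 * 13.4680 * 77.9080 = 22809.9706 W

22809.9706 W


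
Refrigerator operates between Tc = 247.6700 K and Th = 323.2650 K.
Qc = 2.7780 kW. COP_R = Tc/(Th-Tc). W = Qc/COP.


COP = 247.6700 / 75.5950 = 3.2763
W = 2.7780 / 3.2763 = 0.8479 kW

COP = 3.2763, W = 0.8479 kW


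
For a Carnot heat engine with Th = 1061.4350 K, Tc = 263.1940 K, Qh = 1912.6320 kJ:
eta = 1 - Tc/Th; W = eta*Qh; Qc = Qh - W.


eta = 1 - 263.1940/1061.4350 = 0.7520
W = 0.7520 * 1912.6320 = 1438.3747 kJ
Qc = 1912.6320 - 1438.3747 = 474.2573 kJ

eta = 75.2039%, W = 1438.3747 kJ, Qc = 474.2573 kJ


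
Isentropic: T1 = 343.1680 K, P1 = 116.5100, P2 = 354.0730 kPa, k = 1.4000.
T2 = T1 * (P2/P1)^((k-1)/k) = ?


(k-1)/k = 0.2857
(P2/P1)^exp = 1.3738
T2 = 343.1680 * 1.3738 = 471.4434 K

471.4434 K


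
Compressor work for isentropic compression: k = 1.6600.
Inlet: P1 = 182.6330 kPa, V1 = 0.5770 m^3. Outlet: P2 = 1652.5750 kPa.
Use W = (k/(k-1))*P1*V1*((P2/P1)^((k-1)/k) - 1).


(k-1)/k = 0.3976
(P2/P1)^exp = 2.4006
W = 2.5152 * 182.6330 * 0.5770 * (2.4006 - 1) = 371.2333 kJ

371.2333 kJ


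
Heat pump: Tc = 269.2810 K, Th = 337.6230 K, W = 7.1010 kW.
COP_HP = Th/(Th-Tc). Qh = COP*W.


COP = 337.6230 / 68.3420 = 4.9402
Qh = 4.9402 * 7.1010 = 35.0803 kW

COP = 4.9402, Qh = 35.0803 kW


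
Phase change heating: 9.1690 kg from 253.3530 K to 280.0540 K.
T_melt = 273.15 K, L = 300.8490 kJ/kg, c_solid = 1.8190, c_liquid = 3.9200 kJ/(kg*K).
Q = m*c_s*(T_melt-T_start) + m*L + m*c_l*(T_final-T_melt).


Q1 (sensible, solid) = 9.1690 * 1.8190 * 19.7970 = 330.1825 kJ
Q2 (latent) = 9.1690 * 300.8490 = 2758.4845 kJ
Q3 (sensible, liquid) = 9.1690 * 3.9200 * 6.9040 = 248.1469 kJ
Q_total = 3336.8139 kJ

3336.8139 kJ


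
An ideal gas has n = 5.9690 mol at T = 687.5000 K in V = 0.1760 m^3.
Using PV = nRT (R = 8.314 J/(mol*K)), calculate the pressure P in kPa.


P = nRT/V = 5.9690 * 8.314 * 687.5000 / 0.1760
= 34118.0579 / 0.1760 = 193852.6016 Pa = 193.8526 kPa

193.8526 kPa


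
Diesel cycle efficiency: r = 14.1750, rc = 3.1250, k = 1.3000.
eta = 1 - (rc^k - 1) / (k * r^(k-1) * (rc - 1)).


r^(k-1) = 2.2154
rc^k = 4.3985
eta = 0.4447 = 44.4699%

44.4699%


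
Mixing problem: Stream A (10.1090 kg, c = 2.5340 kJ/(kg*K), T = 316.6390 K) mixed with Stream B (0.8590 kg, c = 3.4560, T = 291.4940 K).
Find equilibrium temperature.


num = 8976.4493
den = 28.5849
Tf = 314.0276 K

314.0276 K


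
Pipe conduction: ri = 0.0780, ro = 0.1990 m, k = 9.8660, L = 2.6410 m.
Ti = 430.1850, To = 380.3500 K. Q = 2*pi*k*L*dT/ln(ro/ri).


dT = 49.8350 K
ln(ro/ri) = 0.9366
Q = 2*pi*9.8660*2.6410*49.8350 / 0.9366 = 8711.0708 W

8711.0708 W


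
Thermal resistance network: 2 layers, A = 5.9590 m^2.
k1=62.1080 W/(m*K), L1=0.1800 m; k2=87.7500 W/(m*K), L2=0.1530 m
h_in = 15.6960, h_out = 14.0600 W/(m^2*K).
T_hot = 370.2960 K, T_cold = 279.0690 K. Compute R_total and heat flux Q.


R_conv_in = 1/(15.6960*5.9590) = 0.0107
R_1 = 0.1800/(62.1080*5.9590) = 0.0005
R_2 = 0.1530/(87.7500*5.9590) = 0.0003
R_conv_out = 1/(14.0600*5.9590) = 0.0119
R_total = 0.0234 K/W
Q = 91.2270 / 0.0234 = 3897.5996 W

R_total = 0.0234 K/W, Q = 3897.5996 W


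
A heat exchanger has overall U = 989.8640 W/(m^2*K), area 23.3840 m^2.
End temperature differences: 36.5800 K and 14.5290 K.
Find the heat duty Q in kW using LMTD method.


LMTD = 23.8814 K
Q = 989.8640 * 23.3840 * 23.8814 = 552782.0352 W = 552.7820 kW

552.7820 kW


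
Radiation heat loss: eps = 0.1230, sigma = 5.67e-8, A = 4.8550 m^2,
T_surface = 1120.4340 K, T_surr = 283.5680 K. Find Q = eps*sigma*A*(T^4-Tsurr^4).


T^4 = 1.5760e+12
Tsurr^4 = 6.4659e+09
Q = 0.1230 * 5.67e-8 * 4.8550 * 1.5695e+12 = 53141.8927 W

53141.8927 W


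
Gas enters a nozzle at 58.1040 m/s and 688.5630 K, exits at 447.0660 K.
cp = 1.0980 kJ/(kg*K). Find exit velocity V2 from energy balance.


dT = 241.4970 K
2*cp*1000*dT = 530327.4120
V1^2 = 3376.0748
V2 = sqrt(533703.4868) = 730.5501 m/s

730.5501 m/s


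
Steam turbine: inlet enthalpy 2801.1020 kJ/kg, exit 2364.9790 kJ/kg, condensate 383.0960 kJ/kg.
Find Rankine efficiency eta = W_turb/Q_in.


W = 436.1230 kJ/kg
Q_in = 2418.0060 kJ/kg
eta = 0.1804 = 18.0365%

eta = 18.0365%


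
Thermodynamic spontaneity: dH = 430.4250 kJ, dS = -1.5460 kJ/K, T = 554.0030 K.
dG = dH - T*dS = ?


T*dS = 554.0030 * -1.5460 = -856.4886 kJ
dG = 430.4250 + 856.4886 = 1286.9136 kJ (non-spontaneous)

dG = 1286.9136 kJ, non-spontaneous


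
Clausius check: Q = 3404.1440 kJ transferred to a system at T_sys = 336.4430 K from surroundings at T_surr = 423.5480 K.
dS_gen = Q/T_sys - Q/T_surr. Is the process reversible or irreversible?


dS_sys = 3404.1440/336.4430 = 10.1180 kJ/K
dS_surr = -3404.1440/423.5480 = -8.0372 kJ/K
dS_gen = 10.1180 - 8.0372 = 2.0808 kJ/K (irreversible)

dS_gen = 2.0808 kJ/K, irreversible


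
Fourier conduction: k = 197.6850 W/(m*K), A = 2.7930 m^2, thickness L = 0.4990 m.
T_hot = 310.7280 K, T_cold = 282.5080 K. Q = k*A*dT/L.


dT = 28.2200 K
Q = 197.6850 * 2.7930 * 28.2200 / 0.4990 = 31224.9043 W

31224.9043 W


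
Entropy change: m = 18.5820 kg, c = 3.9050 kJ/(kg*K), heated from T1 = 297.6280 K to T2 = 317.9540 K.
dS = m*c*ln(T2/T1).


T2/T1 = 1.0683
ln(T2/T1) = 0.0661
dS = 18.5820 * 3.9050 * 0.0661 = 4.7937 kJ/K

4.7937 kJ/K


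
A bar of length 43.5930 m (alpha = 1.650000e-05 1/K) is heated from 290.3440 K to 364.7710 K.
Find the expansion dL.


dT = 74.4270 K
dL = 1.650000e-05 * 43.5930 * 74.4270 = 0.053534 m
L_final = 43.646534 m

dL = 0.053534 m


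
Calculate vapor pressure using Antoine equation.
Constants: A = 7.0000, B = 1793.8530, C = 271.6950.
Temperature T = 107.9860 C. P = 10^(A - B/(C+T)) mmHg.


C+T = 379.6810
B/(C+T) = 4.7246
log10(P) = 7.0000 - 4.7246 = 2.2754
P = 10^2.2754 = 188.5246 mmHg

188.5246 mmHg


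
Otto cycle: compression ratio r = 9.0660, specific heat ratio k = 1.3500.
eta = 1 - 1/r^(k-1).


r^(k-1) = 2.1632
eta = 1 - 1/2.1632 = 0.5377 = 53.7721%

53.7721%


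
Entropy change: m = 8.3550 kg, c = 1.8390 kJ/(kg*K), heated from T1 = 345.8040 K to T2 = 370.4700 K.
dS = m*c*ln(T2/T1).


T2/T1 = 1.0713
ln(T2/T1) = 0.0689
dS = 8.3550 * 1.8390 * 0.0689 = 1.0586 kJ/K

1.0586 kJ/K


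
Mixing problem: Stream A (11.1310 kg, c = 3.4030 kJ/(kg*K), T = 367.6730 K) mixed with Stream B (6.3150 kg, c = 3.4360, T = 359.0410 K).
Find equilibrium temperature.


num = 21717.6032
den = 59.5771
Tf = 364.5292 K

364.5292 K


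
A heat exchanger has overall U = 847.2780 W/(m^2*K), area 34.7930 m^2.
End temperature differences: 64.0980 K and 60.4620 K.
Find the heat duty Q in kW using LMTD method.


LMTD = 62.2623 K
Q = 847.2780 * 34.7930 * 62.2623 = 1835451.9141 W = 1835.4519 kW

1835.4519 kW


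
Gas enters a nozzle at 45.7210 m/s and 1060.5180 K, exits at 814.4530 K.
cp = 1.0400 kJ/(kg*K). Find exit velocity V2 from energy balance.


dT = 246.0650 K
2*cp*1000*dT = 511815.2000
V1^2 = 2090.4098
V2 = sqrt(513905.6098) = 716.8721 m/s

716.8721 m/s


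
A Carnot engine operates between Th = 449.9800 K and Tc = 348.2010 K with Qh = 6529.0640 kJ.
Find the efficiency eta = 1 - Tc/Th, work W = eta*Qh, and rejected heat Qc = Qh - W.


eta = 1 - 348.2010/449.9800 = 0.2262
W = 0.2262 * 6529.0640 = 1476.7803 kJ
Qc = 6529.0640 - 1476.7803 = 5052.2837 kJ

eta = 22.6186%, W = 1476.7803 kJ, Qc = 5052.2837 kJ


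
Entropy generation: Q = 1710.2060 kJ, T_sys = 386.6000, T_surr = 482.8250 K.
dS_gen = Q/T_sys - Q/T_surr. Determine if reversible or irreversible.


dS_sys = 1710.2060/386.6000 = 4.4237 kJ/K
dS_surr = -1710.2060/482.8250 = -3.5421 kJ/K
dS_gen = 4.4237 - 3.5421 = 0.8816 kJ/K (irreversible)

dS_gen = 0.8816 kJ/K, irreversible


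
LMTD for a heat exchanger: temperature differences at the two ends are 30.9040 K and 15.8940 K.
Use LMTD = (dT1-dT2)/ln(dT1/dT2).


dT1/dT2 = 1.9444
ln(dT1/dT2) = 0.6649
LMTD = 15.0100 / 0.6649 = 22.5733 K

22.5733 K


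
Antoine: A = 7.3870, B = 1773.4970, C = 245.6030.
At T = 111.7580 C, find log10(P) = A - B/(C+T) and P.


C+T = 357.3610
B/(C+T) = 4.9628
log10(P) = 7.3870 - 4.9628 = 2.4242
P = 10^2.4242 = 265.6071 mmHg

265.6071 mmHg


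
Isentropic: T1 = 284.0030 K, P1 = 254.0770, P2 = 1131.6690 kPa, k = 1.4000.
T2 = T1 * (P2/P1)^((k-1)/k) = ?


(k-1)/k = 0.2857
(P2/P1)^exp = 1.5324
T2 = 284.0030 * 1.5324 = 435.1923 K

435.1923 K


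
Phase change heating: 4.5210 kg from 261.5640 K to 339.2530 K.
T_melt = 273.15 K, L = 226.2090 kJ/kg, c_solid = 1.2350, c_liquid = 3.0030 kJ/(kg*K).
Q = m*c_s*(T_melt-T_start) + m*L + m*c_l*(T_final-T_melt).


Q1 (sensible, solid) = 4.5210 * 1.2350 * 11.5860 = 64.6897 kJ
Q2 (latent) = 4.5210 * 226.2090 = 1022.6909 kJ
Q3 (sensible, liquid) = 4.5210 * 3.0030 * 66.1030 = 897.4515 kJ
Q_total = 1984.8321 kJ

1984.8321 kJ


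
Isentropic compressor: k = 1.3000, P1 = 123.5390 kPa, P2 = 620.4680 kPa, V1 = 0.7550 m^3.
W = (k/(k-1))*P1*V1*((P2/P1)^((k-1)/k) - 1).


(k-1)/k = 0.2308
(P2/P1)^exp = 1.4513
W = 4.3333 * 123.5390 * 0.7550 * (1.4513 - 1) = 182.3956 kJ

182.3956 kJ


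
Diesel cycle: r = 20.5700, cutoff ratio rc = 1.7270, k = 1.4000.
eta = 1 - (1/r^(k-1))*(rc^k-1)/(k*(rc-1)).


r^(k-1) = 3.3519
rc^k = 2.1489
eta = 0.6632 = 66.3246%

66.3246%


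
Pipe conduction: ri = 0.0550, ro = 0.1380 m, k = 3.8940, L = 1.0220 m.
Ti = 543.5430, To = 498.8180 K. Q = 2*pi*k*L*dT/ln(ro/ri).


dT = 44.7250 K
ln(ro/ri) = 0.9199
Q = 2*pi*3.8940*1.0220*44.7250 / 0.9199 = 1215.7010 W

1215.7010 W


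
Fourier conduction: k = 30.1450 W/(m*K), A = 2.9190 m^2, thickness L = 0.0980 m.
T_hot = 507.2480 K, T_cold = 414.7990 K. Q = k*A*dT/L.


dT = 92.4490 K
Q = 30.1450 * 2.9190 * 92.4490 / 0.0980 = 83009.0656 W

83009.0656 W


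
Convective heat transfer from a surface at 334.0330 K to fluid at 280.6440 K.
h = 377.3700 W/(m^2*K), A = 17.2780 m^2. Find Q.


dT = 53.3890 K
Q = 377.3700 * 17.2780 * 53.3890 = 348106.8969 W

348106.8969 W


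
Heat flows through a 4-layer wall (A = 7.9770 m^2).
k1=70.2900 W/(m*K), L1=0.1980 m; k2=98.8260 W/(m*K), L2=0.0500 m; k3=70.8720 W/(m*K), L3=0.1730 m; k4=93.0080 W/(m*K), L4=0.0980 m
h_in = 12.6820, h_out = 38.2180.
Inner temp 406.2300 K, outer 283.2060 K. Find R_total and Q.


R_conv_in = 1/(12.6820*7.9770) = 0.0099
R_1 = 0.1980/(70.2900*7.9770) = 0.0004
R_2 = 0.0500/(98.8260*7.9770) = 6.3425e-05
R_3 = 0.1730/(70.8720*7.9770) = 0.0003
R_4 = 0.0980/(93.0080*7.9770) = 0.0001
R_conv_out = 1/(38.2180*7.9770) = 0.0033
R_total = 0.0140 K/W
Q = 123.0240 / 0.0140 = 8775.0820 W

R_total = 0.0140 K/W, Q = 8775.0820 W


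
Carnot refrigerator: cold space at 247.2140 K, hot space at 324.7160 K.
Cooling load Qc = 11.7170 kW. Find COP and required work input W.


COP = 247.2140 / 77.5020 = 3.1898
W = 11.7170 / 3.1898 = 3.6733 kW

COP = 3.1898, W = 3.6733 kW


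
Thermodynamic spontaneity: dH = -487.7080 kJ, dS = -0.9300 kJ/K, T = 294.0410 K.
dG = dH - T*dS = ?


T*dS = 294.0410 * -0.9300 = -273.4581 kJ
dG = -487.7080 + 273.4581 = -214.2499 kJ (spontaneous)

dG = -214.2499 kJ, spontaneous


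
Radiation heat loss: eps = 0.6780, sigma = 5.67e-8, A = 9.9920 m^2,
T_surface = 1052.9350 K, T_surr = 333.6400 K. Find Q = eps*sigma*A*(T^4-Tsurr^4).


T^4 = 1.2292e+12
Tsurr^4 = 1.2391e+10
Q = 0.6780 * 5.67e-8 * 9.9920 * 1.2168e+12 = 467381.0070 W

467381.0070 W


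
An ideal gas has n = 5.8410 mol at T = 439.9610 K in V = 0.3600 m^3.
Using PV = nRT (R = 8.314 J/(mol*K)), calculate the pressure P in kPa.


P = nRT/V = 5.8410 * 8.314 * 439.9610 / 0.3600
= 21365.4186 / 0.3600 = 59348.3851 Pa = 59.3484 kPa

59.3484 kPa


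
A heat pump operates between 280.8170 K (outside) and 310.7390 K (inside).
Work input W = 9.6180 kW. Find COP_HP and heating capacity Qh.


COP = 310.7390 / 29.9220 = 10.3850
Qh = 10.3850 * 9.6180 = 99.8826 kW

COP = 10.3850, Qh = 99.8826 kW


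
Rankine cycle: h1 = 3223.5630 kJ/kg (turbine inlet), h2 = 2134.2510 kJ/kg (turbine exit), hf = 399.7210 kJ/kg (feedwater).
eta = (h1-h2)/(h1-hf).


W = 1089.3120 kJ/kg
Q_in = 2823.8420 kJ/kg
eta = 0.3858 = 38.5755%

eta = 38.5755%


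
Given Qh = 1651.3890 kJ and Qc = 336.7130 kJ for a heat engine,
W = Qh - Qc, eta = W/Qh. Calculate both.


W = 1651.3890 - 336.7130 = 1314.6760 kJ
eta = 1314.6760 / 1651.3890 = 0.7961 = 79.6103%

W = 1314.6760 kJ, eta = 79.6103%


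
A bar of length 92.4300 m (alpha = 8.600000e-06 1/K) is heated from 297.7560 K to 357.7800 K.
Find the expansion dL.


dT = 60.0240 K
dL = 8.600000e-06 * 92.4300 * 60.0240 = 0.047713 m
L_final = 92.477713 m

dL = 0.047713 m


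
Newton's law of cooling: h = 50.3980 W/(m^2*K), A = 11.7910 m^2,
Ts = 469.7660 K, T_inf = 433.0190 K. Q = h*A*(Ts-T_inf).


dT = 36.7470 K
Q = 50.3980 * 11.7910 * 36.7470 = 21836.6408 W

21836.6408 W


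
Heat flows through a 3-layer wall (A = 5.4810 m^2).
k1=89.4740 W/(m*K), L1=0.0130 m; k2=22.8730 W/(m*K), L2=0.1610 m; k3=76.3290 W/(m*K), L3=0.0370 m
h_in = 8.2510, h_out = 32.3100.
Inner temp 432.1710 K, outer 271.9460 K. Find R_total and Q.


R_conv_in = 1/(8.2510*5.4810) = 0.0221
R_1 = 0.0130/(89.4740*5.4810) = 2.6509e-05
R_2 = 0.1610/(22.8730*5.4810) = 0.0013
R_3 = 0.0370/(76.3290*5.4810) = 8.8441e-05
R_conv_out = 1/(32.3100*5.4810) = 0.0056
R_total = 0.0292 K/W
Q = 160.2250 / 0.0292 = 5495.0096 W

R_total = 0.0292 K/W, Q = 5495.0096 W


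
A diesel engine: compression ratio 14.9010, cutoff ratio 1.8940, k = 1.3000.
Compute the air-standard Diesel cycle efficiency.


r^(k-1) = 2.2489
rc^k = 2.2940
eta = 0.5049 = 50.4904%

50.4904%


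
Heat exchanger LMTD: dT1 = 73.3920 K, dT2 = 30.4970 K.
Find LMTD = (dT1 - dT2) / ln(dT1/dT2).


dT1/dT2 = 2.4065
ln(dT1/dT2) = 0.8782
LMTD = 42.8950 / 0.8782 = 48.8450 K

48.8450 K


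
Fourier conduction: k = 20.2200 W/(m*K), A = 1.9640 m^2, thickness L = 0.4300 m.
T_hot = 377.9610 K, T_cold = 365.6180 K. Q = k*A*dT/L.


dT = 12.3430 K
Q = 20.2200 * 1.9640 * 12.3430 / 0.4300 = 1139.9214 W

1139.9214 W


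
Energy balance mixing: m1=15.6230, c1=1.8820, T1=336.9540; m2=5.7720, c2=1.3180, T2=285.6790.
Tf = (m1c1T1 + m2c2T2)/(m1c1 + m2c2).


num = 12080.5871
den = 37.0100
Tf = 326.4143 K

326.4143 K


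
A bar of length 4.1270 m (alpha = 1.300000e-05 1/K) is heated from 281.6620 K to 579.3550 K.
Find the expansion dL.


dT = 297.6930 K
dL = 1.300000e-05 * 4.1270 * 297.6930 = 0.015972 m
L_final = 4.142972 m

dL = 0.015972 m


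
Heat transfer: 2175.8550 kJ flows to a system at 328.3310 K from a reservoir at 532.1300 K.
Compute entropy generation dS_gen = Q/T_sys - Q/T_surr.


dS_sys = 2175.8550/328.3310 = 6.6270 kJ/K
dS_surr = -2175.8550/532.1300 = -4.0890 kJ/K
dS_gen = 6.6270 - 4.0890 = 2.5381 kJ/K (irreversible)

dS_gen = 2.5381 kJ/K, irreversible


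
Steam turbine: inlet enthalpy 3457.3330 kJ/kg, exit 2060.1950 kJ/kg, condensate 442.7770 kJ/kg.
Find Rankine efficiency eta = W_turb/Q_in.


W = 1397.1380 kJ/kg
Q_in = 3014.5560 kJ/kg
eta = 0.4635 = 46.3464%

eta = 46.3464%


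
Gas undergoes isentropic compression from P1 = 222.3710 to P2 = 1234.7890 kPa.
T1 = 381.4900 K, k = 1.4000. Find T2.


(k-1)/k = 0.2857
(P2/P1)^exp = 1.6320
T2 = 381.4900 * 1.6320 = 622.5892 K

622.5892 K


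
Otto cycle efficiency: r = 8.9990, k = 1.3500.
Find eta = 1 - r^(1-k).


r^(k-1) = 2.1576
eta = 1 - 1/2.1576 = 0.5365 = 53.6519%

53.6519%


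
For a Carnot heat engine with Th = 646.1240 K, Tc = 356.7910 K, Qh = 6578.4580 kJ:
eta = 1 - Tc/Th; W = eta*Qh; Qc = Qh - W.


eta = 1 - 356.7910/646.1240 = 0.4478
W = 0.4478 * 6578.4580 = 2945.8200 kJ
Qc = 6578.4580 - 2945.8200 = 3632.6380 kJ

eta = 44.7798%, W = 2945.8200 kJ, Qc = 3632.6380 kJ


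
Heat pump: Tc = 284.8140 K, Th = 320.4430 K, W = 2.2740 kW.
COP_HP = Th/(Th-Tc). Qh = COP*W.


COP = 320.4430 / 35.6290 = 8.9939
Qh = 8.9939 * 2.2740 = 20.4521 kW

COP = 8.9939, Qh = 20.4521 kW


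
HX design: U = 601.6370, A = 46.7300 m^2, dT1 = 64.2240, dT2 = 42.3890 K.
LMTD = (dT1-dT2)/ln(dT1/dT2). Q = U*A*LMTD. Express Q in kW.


LMTD = 52.5527 K
Q = 601.6370 * 46.7300 * 52.5527 = 1477491.3523 W = 1477.4914 kW

1477.4914 kW


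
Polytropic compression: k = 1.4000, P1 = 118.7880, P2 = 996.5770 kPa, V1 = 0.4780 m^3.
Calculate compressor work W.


(k-1)/k = 0.2857
(P2/P1)^exp = 1.8362
W = 3.5000 * 118.7880 * 0.4780 * (1.8362 - 1) = 166.1844 kJ

166.1844 kJ


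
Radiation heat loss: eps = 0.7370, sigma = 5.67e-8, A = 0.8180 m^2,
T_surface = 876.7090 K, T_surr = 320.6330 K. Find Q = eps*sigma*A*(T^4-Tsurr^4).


T^4 = 5.9077e+11
Tsurr^4 = 1.0569e+10
Q = 0.7370 * 5.67e-8 * 0.8180 * 5.8021e+11 = 19832.8821 W

19832.8821 W


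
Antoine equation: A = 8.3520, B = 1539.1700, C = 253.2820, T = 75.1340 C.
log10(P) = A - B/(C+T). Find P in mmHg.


C+T = 328.4160
B/(C+T) = 4.6866
log10(P) = 8.3520 - 4.6866 = 3.6654
P = 10^3.6654 = 4627.5655 mmHg

4627.5655 mmHg


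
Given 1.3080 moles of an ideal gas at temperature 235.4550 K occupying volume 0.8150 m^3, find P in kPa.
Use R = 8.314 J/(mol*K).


P = nRT/V = 1.3080 * 8.314 * 235.4550 / 0.8150
= 2560.5053 / 0.8150 = 3141.7243 Pa = 3.1417 kPa

3.1417 kPa


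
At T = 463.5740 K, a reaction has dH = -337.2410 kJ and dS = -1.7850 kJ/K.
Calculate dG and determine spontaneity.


T*dS = 463.5740 * -1.7850 = -827.4796 kJ
dG = -337.2410 + 827.4796 = 490.2386 kJ (non-spontaneous)

dG = 490.2386 kJ, non-spontaneous


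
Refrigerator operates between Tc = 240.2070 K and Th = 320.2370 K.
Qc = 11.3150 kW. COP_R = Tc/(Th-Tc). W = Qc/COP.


COP = 240.2070 / 80.0300 = 3.0015
W = 11.3150 / 3.0015 = 3.7698 kW

COP = 3.0015, W = 3.7698 kW


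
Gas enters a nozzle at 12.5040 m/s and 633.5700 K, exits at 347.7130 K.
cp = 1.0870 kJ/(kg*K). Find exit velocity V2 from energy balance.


dT = 285.8570 K
2*cp*1000*dT = 621453.1180
V1^2 = 156.3500
V2 = sqrt(621609.4680) = 788.4221 m/s

788.4221 m/s


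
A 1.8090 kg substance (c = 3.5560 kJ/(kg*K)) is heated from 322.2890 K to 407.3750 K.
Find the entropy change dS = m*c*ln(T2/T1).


T2/T1 = 1.2640
ln(T2/T1) = 0.2343
dS = 1.8090 * 3.5560 * 0.2343 = 1.5071 kJ/K

1.5071 kJ/K


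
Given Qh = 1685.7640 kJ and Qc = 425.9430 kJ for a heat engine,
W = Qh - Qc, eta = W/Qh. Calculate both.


W = 1685.7640 - 425.9430 = 1259.8210 kJ
eta = 1259.8210 / 1685.7640 = 0.7473 = 74.7329%

W = 1259.8210 kJ, eta = 74.7329%


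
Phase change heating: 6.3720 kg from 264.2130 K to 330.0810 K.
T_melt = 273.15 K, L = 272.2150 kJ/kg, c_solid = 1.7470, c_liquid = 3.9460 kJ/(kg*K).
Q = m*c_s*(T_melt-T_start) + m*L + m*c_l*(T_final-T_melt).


Q1 (sensible, solid) = 6.3720 * 1.7470 * 8.9370 = 99.4856 kJ
Q2 (latent) = 6.3720 * 272.2150 = 1734.5540 kJ
Q3 (sensible, liquid) = 6.3720 * 3.9460 * 56.9310 = 1431.4681 kJ
Q_total = 3265.5077 kJ

3265.5077 kJ


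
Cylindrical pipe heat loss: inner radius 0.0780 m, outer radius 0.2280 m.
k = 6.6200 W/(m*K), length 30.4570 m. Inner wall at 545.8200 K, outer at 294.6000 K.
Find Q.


dT = 251.2200 K
ln(ro/ri) = 1.0726
Q = 2*pi*6.6200*30.4570*251.2200 / 1.0726 = 296706.1162 W

296706.1162 W


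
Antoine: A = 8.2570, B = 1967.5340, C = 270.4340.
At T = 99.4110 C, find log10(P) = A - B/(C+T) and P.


C+T = 369.8450
B/(C+T) = 5.3199
log10(P) = 8.2570 - 5.3199 = 2.9371
P = 10^2.9371 = 865.1909 mmHg

865.1909 mmHg


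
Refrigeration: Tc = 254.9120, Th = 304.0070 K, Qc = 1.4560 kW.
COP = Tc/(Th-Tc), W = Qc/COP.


COP = 254.9120 / 49.0950 = 5.1922
W = 1.4560 / 5.1922 = 0.2804 kW

COP = 5.1922, W = 0.2804 kW


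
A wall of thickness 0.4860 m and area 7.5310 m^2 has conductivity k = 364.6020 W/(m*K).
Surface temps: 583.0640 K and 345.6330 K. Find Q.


dT = 237.4310 K
Q = 364.6020 * 7.5310 * 237.4310 / 0.4860 = 1341444.9245 W

1341444.9245 W


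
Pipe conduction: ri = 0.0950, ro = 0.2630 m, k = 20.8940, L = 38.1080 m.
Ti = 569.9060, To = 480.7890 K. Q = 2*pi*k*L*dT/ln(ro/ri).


dT = 89.1170 K
ln(ro/ri) = 1.0183
Q = 2*pi*20.8940*38.1080*89.1170 / 1.0183 = 437836.7174 W

437836.7174 W


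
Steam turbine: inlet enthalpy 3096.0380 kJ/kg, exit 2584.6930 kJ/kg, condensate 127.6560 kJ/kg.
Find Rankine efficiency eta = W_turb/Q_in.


W = 511.3450 kJ/kg
Q_in = 2968.3820 kJ/kg
eta = 0.1723 = 17.2264%

eta = 17.2264%


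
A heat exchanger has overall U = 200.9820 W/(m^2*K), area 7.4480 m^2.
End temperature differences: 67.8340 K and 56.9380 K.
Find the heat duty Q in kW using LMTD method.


LMTD = 62.2271 K
Q = 200.9820 * 7.4480 * 62.2271 = 93148.5980 W = 93.1486 kW

93.1486 kW


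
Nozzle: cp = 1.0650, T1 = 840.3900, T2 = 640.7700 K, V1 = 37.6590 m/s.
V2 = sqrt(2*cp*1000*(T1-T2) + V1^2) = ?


dT = 199.6200 K
2*cp*1000*dT = 425190.6000
V1^2 = 1418.2003
V2 = sqrt(426608.8003) = 653.1530 m/s

653.1530 m/s


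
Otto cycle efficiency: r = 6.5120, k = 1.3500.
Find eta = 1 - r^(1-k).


r^(k-1) = 1.9266
eta = 1 - 1/1.9266 = 0.4810 = 48.0961%

48.0961%


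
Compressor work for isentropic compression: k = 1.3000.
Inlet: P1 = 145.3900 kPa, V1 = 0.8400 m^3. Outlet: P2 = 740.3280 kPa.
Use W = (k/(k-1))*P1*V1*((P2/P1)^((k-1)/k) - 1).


(k-1)/k = 0.2308
(P2/P1)^exp = 1.4559
W = 4.3333 * 145.3900 * 0.8400 * (1.4559 - 1) = 241.2656 kJ

241.2656 kJ


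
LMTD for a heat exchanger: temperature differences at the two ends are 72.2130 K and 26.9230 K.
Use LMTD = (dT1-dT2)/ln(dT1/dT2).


dT1/dT2 = 2.6822
ln(dT1/dT2) = 0.9866
LMTD = 45.2900 / 0.9866 = 45.9033 K

45.9033 K


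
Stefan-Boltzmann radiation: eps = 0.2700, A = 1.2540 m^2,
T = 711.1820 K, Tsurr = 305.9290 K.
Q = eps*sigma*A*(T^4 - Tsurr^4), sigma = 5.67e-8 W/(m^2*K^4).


T^4 = 2.5581e+11
Tsurr^4 = 8.7596e+09
Q = 0.2700 * 5.67e-8 * 1.2540 * 2.4705e+11 = 4742.8095 W

4742.8095 W


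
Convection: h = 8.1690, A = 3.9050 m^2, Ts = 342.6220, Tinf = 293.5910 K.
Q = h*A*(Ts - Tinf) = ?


dT = 49.0310 K
Q = 8.1690 * 3.9050 * 49.0310 = 1564.0862 W

1564.0862 W


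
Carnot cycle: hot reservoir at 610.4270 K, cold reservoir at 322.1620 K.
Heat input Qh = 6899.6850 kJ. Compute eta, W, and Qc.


eta = 1 - 322.1620/610.4270 = 0.4722
W = 0.4722 * 6899.6850 = 3258.2728 kJ
Qc = 6899.6850 - 3258.2728 = 3641.4122 kJ

eta = 47.2235%, W = 3258.2728 kJ, Qc = 3641.4122 kJ


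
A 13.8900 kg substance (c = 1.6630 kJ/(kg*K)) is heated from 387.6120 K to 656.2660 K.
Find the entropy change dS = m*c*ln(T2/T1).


T2/T1 = 1.6931
ln(T2/T1) = 0.5266
dS = 13.8900 * 1.6630 * 0.5266 = 12.1631 kJ/K

12.1631 kJ/K


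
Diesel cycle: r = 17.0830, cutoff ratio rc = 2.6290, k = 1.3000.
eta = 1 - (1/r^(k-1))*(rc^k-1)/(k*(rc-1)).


r^(k-1) = 2.3430
rc^k = 3.5134
eta = 0.4934 = 49.3443%

49.3443%


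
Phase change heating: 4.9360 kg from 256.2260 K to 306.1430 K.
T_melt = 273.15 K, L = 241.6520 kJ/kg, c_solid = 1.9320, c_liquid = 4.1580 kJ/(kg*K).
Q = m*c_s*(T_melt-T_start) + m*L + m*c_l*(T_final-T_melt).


Q1 (sensible, solid) = 4.9360 * 1.9320 * 16.9240 = 161.3932 kJ
Q2 (latent) = 4.9360 * 241.6520 = 1192.7943 kJ
Q3 (sensible, liquid) = 4.9360 * 4.1580 * 32.9930 = 677.1446 kJ
Q_total = 2031.3321 kJ

2031.3321 kJ


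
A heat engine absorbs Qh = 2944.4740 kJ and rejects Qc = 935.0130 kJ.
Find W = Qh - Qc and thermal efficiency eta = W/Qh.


W = 2944.4740 - 935.0130 = 2009.4610 kJ
eta = 2009.4610 / 2944.4740 = 0.6825 = 68.2452%

W = 2009.4610 kJ, eta = 68.2452%


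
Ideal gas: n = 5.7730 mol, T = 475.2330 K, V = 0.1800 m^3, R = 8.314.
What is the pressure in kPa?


P = nRT/V = 5.7730 * 8.314 * 475.2330 / 0.1800
= 22809.6262 / 0.1800 = 126720.1455 Pa = 126.7201 kPa

126.7201 kPa


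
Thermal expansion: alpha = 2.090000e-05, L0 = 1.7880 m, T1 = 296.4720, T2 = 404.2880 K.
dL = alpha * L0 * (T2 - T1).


dT = 107.8160 K
dL = 2.090000e-05 * 1.7880 * 107.8160 = 0.004029 m
L_final = 1.792029 m

dL = 0.004029 m


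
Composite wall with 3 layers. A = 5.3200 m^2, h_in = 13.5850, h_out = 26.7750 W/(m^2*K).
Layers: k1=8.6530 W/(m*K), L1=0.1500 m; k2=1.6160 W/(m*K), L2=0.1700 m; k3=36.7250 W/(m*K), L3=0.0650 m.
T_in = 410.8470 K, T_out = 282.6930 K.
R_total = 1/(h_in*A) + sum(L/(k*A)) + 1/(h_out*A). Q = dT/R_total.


R_conv_in = 1/(13.5850*5.3200) = 0.0138
R_1 = 0.1500/(8.6530*5.3200) = 0.0033
R_2 = 0.1700/(1.6160*5.3200) = 0.0198
R_3 = 0.0650/(36.7250*5.3200) = 0.0003
R_conv_out = 1/(26.7750*5.3200) = 0.0070
R_total = 0.0442 K/W
Q = 128.1540 / 0.0442 = 2897.9596 W

R_total = 0.0442 K/W, Q = 2897.9596 W


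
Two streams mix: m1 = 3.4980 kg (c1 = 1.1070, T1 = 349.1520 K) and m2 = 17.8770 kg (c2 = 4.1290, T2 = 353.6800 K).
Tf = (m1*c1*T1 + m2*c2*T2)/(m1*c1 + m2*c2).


num = 27458.5990
den = 77.6864
Tf = 353.4543 K

353.4543 K


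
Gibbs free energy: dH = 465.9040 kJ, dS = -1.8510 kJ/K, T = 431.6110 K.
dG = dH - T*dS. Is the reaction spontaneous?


T*dS = 431.6110 * -1.8510 = -798.9120 kJ
dG = 465.9040 + 798.9120 = 1264.8160 kJ (non-spontaneous)

dG = 1264.8160 kJ, non-spontaneous


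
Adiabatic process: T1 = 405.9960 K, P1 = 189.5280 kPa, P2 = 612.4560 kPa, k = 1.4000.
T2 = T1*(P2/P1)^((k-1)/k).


(k-1)/k = 0.2857
(P2/P1)^exp = 1.3981
T2 = 405.9960 * 1.3981 = 567.6296 K

567.6296 K


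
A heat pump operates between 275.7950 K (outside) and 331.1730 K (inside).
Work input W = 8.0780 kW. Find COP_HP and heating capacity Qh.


COP = 331.1730 / 55.3780 = 5.9802
Qh = 5.9802 * 8.0780 = 48.3083 kW

COP = 5.9802, Qh = 48.3083 kW


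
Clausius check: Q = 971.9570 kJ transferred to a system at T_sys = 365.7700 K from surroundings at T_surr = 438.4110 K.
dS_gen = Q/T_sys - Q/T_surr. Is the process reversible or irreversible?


dS_sys = 971.9570/365.7700 = 2.6573 kJ/K
dS_surr = -971.9570/438.4110 = -2.2170 kJ/K
dS_gen = 2.6573 - 2.2170 = 0.4403 kJ/K (irreversible)

dS_gen = 0.4403 kJ/K, irreversible


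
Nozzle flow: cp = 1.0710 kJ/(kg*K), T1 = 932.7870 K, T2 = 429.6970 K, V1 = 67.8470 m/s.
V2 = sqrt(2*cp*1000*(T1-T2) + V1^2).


dT = 503.0900 K
2*cp*1000*dT = 1077618.7800
V1^2 = 4603.2154
V2 = sqrt(1082221.9954) = 1040.2990 m/s

1040.2990 m/s


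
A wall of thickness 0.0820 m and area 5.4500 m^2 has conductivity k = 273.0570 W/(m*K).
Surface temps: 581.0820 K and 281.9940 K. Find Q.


dT = 299.0880 K
Q = 273.0570 * 5.4500 * 299.0880 / 0.0820 = 5427938.9328 W

5427938.9328 W


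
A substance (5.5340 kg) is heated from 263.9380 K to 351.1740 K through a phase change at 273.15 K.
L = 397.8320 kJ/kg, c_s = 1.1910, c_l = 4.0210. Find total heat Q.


Q1 (sensible, solid) = 5.5340 * 1.1910 * 9.2120 = 60.7162 kJ
Q2 (latent) = 5.5340 * 397.8320 = 2201.6023 kJ
Q3 (sensible, liquid) = 5.5340 * 4.0210 * 78.0240 = 1736.2067 kJ
Q_total = 3998.5253 kJ

3998.5253 kJ


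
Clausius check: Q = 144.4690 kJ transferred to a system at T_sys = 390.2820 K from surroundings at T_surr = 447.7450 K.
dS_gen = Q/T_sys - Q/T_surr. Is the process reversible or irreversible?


dS_sys = 144.4690/390.2820 = 0.3702 kJ/K
dS_surr = -144.4690/447.7450 = -0.3227 kJ/K
dS_gen = 0.3702 - 0.3227 = 0.0475 kJ/K (irreversible)

dS_gen = 0.0475 kJ/K, irreversible


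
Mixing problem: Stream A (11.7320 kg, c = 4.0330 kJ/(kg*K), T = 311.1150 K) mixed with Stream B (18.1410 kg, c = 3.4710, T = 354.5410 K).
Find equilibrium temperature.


num = 37044.9836
den = 110.2826
Tf = 335.9097 K

335.9097 K


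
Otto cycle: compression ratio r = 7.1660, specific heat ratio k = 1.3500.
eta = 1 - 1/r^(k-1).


r^(k-1) = 1.9923
eta = 1 - 1/1.9923 = 0.4981 = 49.8058%

49.8058%


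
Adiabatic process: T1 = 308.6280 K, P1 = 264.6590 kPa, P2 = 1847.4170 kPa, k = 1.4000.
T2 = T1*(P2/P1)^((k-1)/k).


(k-1)/k = 0.2857
(P2/P1)^exp = 1.7422
T2 = 308.6280 * 1.7422 = 537.7042 K

537.7042 K


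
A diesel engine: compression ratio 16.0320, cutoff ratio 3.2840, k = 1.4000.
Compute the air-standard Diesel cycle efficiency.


r^(k-1) = 3.0339
rc^k = 5.2840
eta = 0.5584 = 55.8397%

55.8397%


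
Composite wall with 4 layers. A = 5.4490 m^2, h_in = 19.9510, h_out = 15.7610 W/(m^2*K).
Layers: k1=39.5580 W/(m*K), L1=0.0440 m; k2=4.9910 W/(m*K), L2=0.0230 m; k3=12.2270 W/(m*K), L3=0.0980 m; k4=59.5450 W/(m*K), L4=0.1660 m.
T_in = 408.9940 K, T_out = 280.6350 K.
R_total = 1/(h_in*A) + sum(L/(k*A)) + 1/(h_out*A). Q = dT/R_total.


R_conv_in = 1/(19.9510*5.4490) = 0.0092
R_1 = 0.0440/(39.5580*5.4490) = 0.0002
R_2 = 0.0230/(4.9910*5.4490) = 0.0008
R_3 = 0.0980/(12.2270*5.4490) = 0.0015
R_4 = 0.1660/(59.5450*5.4490) = 0.0005
R_conv_out = 1/(15.7610*5.4490) = 0.0116
R_total = 0.0239 K/W
Q = 128.3590 / 0.0239 = 5376.3296 W

R_total = 0.0239 K/W, Q = 5376.3296 W


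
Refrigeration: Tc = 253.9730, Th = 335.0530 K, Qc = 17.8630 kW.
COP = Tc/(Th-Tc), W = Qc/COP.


COP = 253.9730 / 81.0800 = 3.1324
W = 17.8630 / 3.1324 = 5.7027 kW

COP = 3.1324, W = 5.7027 kW


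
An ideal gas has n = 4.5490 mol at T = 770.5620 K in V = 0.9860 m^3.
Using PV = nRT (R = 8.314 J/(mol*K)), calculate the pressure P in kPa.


P = nRT/V = 4.5490 * 8.314 * 770.5620 / 0.9860
= 29142.9523 / 0.9860 = 29556.7467 Pa = 29.5567 kPa

29.5567 kPa


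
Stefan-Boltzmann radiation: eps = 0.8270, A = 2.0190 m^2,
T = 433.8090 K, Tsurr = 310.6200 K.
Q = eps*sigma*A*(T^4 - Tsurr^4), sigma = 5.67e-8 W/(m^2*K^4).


T^4 = 3.5416e+10
Tsurr^4 = 9.3093e+09
Q = 0.8270 * 5.67e-8 * 2.0190 * 2.6106e+10 = 2471.5505 W

2471.5505 W


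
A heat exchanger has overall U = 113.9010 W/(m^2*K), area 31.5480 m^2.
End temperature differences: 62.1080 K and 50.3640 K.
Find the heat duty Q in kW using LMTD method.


LMTD = 56.0310 K
Q = 113.9010 * 31.5480 * 56.0310 = 201339.0074 W = 201.3390 kW

201.3390 kW


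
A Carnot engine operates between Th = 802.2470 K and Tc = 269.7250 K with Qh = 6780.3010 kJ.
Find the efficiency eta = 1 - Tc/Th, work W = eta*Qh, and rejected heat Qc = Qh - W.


eta = 1 - 269.7250/802.2470 = 0.6638
W = 0.6638 * 6780.3010 = 4500.6830 kJ
Qc = 6780.3010 - 4500.6830 = 2279.6180 kJ

eta = 66.3788%, W = 4500.6830 kJ, Qc = 2279.6180 kJ


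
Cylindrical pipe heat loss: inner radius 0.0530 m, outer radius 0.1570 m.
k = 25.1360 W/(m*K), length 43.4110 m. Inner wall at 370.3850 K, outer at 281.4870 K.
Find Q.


dT = 88.8980 K
ln(ro/ri) = 1.0860
Q = 2*pi*25.1360*43.4110*88.8980 / 1.0860 = 561250.0990 W

561250.0990 W


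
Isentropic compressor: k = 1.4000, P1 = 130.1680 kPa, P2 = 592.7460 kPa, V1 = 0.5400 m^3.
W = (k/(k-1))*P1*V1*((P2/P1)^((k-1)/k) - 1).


(k-1)/k = 0.2857
(P2/P1)^exp = 1.5421
W = 3.5000 * 130.1680 * 0.5400 * (1.5421 - 1) = 133.3587 kJ

133.3587 kJ


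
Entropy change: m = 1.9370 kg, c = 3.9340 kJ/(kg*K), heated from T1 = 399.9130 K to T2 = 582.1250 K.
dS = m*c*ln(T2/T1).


T2/T1 = 1.4556
ln(T2/T1) = 0.3754
dS = 1.9370 * 3.9340 * 0.3754 = 2.8609 kJ/K

2.8609 kJ/K


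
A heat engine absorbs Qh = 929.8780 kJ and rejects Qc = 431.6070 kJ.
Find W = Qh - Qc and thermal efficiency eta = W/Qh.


W = 929.8780 - 431.6070 = 498.2710 kJ
eta = 498.2710 / 929.8780 = 0.5358 = 53.5846%

W = 498.2710 kJ, eta = 53.5846%


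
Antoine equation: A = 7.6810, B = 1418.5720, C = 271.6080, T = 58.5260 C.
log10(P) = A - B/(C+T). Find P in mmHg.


C+T = 330.1340
B/(C+T) = 4.2970
log10(P) = 7.6810 - 4.2970 = 3.3840
P = 10^3.3840 = 2421.2621 mmHg

2421.2621 mmHg


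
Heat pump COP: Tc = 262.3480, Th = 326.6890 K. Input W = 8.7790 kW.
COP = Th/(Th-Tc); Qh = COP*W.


COP = 326.6890 / 64.3410 = 5.0775
Qh = 5.0775 * 8.7790 = 44.5750 kW

COP = 5.0775, Qh = 44.5750 kW


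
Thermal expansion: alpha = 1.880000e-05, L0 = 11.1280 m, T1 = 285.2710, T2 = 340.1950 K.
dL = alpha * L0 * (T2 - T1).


dT = 54.9240 K
dL = 1.880000e-05 * 11.1280 * 54.9240 = 0.011490 m
L_final = 11.139490 m

dL = 0.011490 m


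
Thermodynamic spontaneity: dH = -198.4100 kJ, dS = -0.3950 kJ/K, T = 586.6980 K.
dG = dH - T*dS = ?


T*dS = 586.6980 * -0.3950 = -231.7457 kJ
dG = -198.4100 + 231.7457 = 33.3357 kJ (non-spontaneous)

dG = 33.3357 kJ, non-spontaneous


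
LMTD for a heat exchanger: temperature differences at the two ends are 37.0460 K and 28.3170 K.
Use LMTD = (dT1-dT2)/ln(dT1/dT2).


dT1/dT2 = 1.3083
ln(dT1/dT2) = 0.2687
LMTD = 8.7290 / 0.2687 = 32.4863 K

32.4863 K


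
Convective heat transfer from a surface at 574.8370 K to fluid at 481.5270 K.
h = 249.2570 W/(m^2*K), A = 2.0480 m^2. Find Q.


dT = 93.3100 K
Q = 249.2570 * 2.0480 * 93.3100 = 47632.7335 W

47632.7335 W


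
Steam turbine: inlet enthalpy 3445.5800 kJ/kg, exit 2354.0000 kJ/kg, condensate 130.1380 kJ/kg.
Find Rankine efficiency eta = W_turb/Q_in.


W = 1091.5800 kJ/kg
Q_in = 3315.4420 kJ/kg
eta = 0.3292 = 32.9241%

eta = 32.9241%


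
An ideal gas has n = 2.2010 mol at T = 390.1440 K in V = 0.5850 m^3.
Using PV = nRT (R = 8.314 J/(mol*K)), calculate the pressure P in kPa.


P = nRT/V = 2.2010 * 8.314 * 390.1440 / 0.5850
= 7139.2895 / 0.5850 = 12203.9137 Pa = 12.2039 kPa

12.2039 kPa


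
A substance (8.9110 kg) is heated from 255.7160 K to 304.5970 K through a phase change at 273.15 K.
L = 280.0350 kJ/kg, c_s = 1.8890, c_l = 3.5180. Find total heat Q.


Q1 (sensible, solid) = 8.9110 * 1.8890 * 17.4340 = 293.4644 kJ
Q2 (latent) = 8.9110 * 280.0350 = 2495.3919 kJ
Q3 (sensible, liquid) = 8.9110 * 3.5180 * 31.4470 = 985.8288 kJ
Q_total = 3774.6851 kJ

3774.6851 kJ


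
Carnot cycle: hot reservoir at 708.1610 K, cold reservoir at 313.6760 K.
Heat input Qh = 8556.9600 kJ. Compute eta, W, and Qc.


eta = 1 - 313.6760/708.1610 = 0.5571
W = 0.5571 * 8556.9600 = 4766.7019 kJ
Qc = 8556.9600 - 4766.7019 = 3790.2581 kJ

eta = 55.7056%, W = 4766.7019 kJ, Qc = 3790.2581 kJ


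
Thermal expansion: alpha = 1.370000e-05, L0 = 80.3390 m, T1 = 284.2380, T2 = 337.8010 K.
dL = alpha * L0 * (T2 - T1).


dT = 53.5630 K
dL = 1.370000e-05 * 80.3390 * 53.5630 = 0.058954 m
L_final = 80.397954 m

dL = 0.058954 m


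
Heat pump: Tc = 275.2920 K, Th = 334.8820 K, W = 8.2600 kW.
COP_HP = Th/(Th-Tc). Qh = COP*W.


COP = 334.8820 / 59.5900 = 5.6198
Qh = 5.6198 * 8.2600 = 46.4193 kW

COP = 5.6198, Qh = 46.4193 kW


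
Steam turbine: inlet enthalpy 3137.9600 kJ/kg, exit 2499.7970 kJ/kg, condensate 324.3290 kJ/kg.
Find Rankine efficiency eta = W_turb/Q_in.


W = 638.1630 kJ/kg
Q_in = 2813.6310 kJ/kg
eta = 0.2268 = 22.6811%

eta = 22.6811%
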